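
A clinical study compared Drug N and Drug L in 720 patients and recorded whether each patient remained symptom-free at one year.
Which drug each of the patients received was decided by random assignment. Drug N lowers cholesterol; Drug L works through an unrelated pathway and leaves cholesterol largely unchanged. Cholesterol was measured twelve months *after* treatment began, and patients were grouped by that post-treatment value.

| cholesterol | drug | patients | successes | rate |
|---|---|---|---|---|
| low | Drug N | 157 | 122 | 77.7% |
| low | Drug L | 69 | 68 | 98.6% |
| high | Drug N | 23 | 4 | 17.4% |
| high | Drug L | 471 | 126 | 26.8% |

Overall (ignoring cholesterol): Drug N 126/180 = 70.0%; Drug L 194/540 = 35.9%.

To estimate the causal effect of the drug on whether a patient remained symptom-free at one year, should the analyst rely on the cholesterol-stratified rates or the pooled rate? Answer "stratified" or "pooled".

The distribution of cholesterol is itself part of what the drug does — it is an intermediate outcome. Holding it fixed would remove that part of the effect; the total effect is the pooled difference.
Pooled: Drug N 70.0% vs Drug L 35.9%; Drug N is higher overall.

pooled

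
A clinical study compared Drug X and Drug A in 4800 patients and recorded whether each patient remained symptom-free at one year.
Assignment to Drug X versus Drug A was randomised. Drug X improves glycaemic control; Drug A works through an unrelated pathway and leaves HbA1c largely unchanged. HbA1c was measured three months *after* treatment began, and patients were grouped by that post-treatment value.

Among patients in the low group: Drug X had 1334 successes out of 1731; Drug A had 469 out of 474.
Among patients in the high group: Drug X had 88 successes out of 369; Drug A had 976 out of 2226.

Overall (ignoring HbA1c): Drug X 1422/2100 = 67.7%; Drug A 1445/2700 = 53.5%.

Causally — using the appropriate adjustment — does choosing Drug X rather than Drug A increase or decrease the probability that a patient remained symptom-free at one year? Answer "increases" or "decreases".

HbA1c is downstream of the drug. One should not condition on a consequence of treatment, so the overall rates are the right comparison.
Pooled: Drug X 67.7% vs Drug A 53.5%; Drug X is higher overall.

increases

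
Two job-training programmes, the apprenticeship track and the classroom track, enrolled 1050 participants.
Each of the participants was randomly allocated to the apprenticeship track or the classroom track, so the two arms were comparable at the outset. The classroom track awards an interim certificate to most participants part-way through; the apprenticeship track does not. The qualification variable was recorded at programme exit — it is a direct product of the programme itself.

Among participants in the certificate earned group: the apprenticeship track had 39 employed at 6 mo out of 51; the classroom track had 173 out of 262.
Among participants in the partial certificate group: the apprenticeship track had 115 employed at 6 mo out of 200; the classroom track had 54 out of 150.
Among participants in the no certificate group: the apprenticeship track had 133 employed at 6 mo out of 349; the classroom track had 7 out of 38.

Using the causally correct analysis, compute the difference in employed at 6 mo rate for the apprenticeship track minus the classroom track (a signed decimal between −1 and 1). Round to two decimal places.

-0.04

Qualification attained during the programme is recorded after the programme and is itself shifted by it — it sits on the causal path from programme to outcome. Conditioning on a mediator would strip out part of the effect we want; the pooled comparison gives the total causal effect.
The causal difference is the pooled difference: 0.478 − 0.520 = -0.042.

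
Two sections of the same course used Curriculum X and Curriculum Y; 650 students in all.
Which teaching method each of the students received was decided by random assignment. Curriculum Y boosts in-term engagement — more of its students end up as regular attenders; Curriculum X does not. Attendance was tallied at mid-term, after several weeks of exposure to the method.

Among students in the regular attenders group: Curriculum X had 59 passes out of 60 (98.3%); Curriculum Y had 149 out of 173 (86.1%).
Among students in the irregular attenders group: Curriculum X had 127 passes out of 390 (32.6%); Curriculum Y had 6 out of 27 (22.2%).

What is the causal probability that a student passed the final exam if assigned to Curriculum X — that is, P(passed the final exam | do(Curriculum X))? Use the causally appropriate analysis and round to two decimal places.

0.41

The distribution of mid-term attendance is itself part of what the teaching method does — it is an intermediate outcome. Holding it fixed would remove that part of the effect; the total effect is the pooled difference.
So P(outcome | do(Curriculum X)) is just the pooled rate for Curriculum X: 186/450 = 0.413.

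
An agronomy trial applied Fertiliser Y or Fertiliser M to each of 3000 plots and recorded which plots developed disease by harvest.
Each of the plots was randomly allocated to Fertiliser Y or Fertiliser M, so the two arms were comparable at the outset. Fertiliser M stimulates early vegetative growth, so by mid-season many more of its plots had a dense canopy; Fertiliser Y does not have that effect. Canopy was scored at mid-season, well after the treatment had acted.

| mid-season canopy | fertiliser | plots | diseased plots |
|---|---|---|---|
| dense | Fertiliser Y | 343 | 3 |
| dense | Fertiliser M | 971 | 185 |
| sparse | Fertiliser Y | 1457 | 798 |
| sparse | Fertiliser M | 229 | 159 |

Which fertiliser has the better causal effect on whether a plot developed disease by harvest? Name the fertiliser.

Fertiliser M

Because the fertiliser influences mid-season canopy, mid-season canopy is a post-treatment mediator, not a confounder. Stratifying on it would bias the estimate; the causal effect is the crude pooled difference.
Pooled: Fertiliser Y 44.5% vs Fertiliser M 28.7%; Fertiliser M is lower overall.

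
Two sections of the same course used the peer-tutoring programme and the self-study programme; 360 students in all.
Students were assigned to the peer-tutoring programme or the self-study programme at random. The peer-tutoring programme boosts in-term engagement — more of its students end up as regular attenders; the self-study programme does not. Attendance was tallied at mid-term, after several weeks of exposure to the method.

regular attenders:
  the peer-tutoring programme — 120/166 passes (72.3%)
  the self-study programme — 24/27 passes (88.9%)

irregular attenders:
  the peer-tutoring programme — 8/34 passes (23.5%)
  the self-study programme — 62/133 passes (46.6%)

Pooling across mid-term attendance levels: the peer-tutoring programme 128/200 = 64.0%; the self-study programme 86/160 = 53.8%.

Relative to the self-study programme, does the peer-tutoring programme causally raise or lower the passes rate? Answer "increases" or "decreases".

Within every mid-term attendance level the self-study programme has the higher rate, yet pooled the peer-tutoring programme does — Simpson's reversal.
Mid-term attendance lies on the pathway teaching method → mid-term attendance → outcome, so adjusting for it blocks the indirect effect. For the total causal effect of teaching method, use the unadjusted pooled rates.
Pooled: the peer-tutoring programme 64.0% vs the self-study programme 53.8%; the peer-tutoring programme is higher overall.

increases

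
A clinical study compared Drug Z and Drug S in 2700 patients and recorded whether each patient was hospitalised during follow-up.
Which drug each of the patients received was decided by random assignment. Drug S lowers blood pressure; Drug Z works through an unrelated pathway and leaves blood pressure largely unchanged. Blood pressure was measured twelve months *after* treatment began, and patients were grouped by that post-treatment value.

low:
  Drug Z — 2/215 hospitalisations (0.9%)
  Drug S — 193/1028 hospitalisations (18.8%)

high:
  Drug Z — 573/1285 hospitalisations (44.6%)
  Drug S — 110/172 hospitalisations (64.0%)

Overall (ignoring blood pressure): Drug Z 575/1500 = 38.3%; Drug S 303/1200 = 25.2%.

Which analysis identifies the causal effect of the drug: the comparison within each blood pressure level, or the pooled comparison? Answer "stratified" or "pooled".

pooled

The stratified and pooled comparisons disagree (Drug Z wins within each blood pressure; Drug S wins overall), so the answer turns on the causal role of blood pressure.
Blood pressure is recorded after the drug and is itself shifted by it — it sits on the causal path from drug to outcome. Conditioning on a mediator would strip out part of the effect we want; the pooled comparison gives the total causal effect.
Pooled: Drug Z 38.3% vs Drug S 25.2%; Drug S is lower overall.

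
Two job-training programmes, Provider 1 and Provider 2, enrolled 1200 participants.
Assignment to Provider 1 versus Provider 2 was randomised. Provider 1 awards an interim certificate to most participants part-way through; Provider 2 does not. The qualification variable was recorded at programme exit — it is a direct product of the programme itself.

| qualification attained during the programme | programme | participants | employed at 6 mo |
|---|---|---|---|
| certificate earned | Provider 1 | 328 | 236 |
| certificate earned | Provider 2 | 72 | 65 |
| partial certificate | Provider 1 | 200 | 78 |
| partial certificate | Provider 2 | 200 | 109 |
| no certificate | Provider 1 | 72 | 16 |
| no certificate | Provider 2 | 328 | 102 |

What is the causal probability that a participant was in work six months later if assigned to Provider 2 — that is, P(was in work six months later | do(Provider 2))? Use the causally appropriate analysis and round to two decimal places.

0.46

The qualification attained during the programme-specific comparison favours Provider 2 throughout, but the pooled figures favour Provider 1. The question is whether to condition on qualification attained during the programme.
Qualification attained during the programme is downstream of the programme. One should not condition on a consequence of treatment, so the overall rates are the right comparison.
So P(outcome | do(Provider 2)) is just the pooled rate for Provider 2: 276/600 = 0.460.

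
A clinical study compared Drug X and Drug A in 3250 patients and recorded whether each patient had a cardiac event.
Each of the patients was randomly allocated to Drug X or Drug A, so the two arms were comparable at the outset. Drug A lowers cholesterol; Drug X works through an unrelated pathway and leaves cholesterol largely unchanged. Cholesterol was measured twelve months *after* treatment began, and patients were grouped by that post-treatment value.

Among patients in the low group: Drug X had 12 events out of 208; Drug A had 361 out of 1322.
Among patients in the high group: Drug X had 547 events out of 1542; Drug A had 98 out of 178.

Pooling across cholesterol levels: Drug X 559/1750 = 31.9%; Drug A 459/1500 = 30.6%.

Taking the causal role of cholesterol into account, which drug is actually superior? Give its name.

Drug A

Within every cholesterol level Drug X has the lower rate, yet pooled Drug A does — Simpson's reversal.
Stratifying would compare drugs among patients the drugs themselves sorted into cholesterol groups — a form of selection on an intermediate. The unconditioned pooled rates give the total causal effect.
Pooled: Drug X 31.9% vs Drug A 30.6%; Drug A is lower overall.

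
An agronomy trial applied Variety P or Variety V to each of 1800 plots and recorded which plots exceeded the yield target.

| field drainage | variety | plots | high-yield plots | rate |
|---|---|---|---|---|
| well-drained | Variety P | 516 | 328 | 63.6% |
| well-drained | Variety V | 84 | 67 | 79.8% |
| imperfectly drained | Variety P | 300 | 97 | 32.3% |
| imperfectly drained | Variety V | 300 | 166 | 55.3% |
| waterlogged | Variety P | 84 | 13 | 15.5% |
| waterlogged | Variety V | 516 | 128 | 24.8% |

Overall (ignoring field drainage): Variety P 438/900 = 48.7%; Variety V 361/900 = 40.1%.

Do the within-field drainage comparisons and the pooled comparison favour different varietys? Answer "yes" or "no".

yes

Within each field drainage level (well-drained 63.6% vs 79.8%; imperfectly drained 32.3% vs 55.3%; waterlogged 15.5% vs 24.8%), Variety V has the higher rate every time. Pooled: 48.7% vs 40.1% — Variety P has the higher rate overall. The two comparisons disagree.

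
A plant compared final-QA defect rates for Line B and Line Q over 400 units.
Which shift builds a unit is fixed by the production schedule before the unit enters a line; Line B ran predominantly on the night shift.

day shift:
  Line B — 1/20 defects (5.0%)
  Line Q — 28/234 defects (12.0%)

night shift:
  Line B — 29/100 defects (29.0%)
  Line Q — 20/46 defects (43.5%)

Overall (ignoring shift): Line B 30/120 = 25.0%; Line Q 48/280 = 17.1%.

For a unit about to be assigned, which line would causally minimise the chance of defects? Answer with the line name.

Nothing the line does changes shift; the imbalance is an allocation artefact. With shift also predicting the outcome, the pooled figure is confounded, and the within-stratum comparison is the causal one.
Within each level — day shift: 5.0% vs 12.0%; night shift: 29.0% vs 43.5% — Line B is lower every time.

Line B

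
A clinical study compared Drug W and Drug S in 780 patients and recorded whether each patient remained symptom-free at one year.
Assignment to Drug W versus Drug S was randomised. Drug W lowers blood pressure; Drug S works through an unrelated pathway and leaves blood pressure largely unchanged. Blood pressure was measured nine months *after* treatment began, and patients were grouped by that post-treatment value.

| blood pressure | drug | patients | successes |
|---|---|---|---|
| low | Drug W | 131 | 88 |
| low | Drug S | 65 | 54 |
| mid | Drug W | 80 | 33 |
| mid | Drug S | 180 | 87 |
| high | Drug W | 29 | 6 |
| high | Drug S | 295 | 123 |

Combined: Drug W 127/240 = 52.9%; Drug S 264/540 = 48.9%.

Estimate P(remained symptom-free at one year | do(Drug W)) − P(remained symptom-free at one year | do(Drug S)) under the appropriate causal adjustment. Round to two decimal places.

+0.04

The blood pressure-specific comparison favours Drug S throughout, but the pooled figures favour Drug W. The question is whether to condition on blood pressure.
Blood pressure is recorded after the drug and is itself shifted by it — it sits on the causal path from drug to outcome. Conditioning on a mediator would strip out part of the effect we want; the pooled comparison gives the total causal effect.
The causal difference is the pooled difference: 0.529 − 0.489 = +0.040.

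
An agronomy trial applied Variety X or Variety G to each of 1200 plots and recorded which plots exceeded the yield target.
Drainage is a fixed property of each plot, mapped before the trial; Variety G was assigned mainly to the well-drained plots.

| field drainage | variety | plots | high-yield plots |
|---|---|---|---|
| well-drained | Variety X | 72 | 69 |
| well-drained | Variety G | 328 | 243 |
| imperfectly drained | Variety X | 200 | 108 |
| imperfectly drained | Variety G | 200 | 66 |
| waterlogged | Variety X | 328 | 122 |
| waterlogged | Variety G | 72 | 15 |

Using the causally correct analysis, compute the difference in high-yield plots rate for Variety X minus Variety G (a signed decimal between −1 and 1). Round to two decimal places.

The imbalance in field drainage arose from how plots were allocated, not from anything the variety did; and field drainage independently affects the outcome. The pooled gap is confounded — condition on field drainage.
Adjusting over the population distribution of field drainage: 0.333·(0.958−0.741) + 0.333·(0.540−0.330) + 0.333·(0.372−0.208) = +0.197.

+0.20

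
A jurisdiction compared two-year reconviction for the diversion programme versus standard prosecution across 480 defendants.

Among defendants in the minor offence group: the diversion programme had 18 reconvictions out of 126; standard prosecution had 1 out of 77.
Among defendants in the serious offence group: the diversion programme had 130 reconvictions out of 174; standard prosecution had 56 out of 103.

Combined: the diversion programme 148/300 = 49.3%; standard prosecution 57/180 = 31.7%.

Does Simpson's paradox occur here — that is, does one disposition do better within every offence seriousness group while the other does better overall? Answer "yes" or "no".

no

Within each offence seriousness level (minor offence 14.3% vs 1.3%; serious offence 74.7% vs 54.4%), standard prosecution has the lower rate every time. Pooled: 49.3% vs 31.7% — standard prosecution has the lower rate overall. They agree.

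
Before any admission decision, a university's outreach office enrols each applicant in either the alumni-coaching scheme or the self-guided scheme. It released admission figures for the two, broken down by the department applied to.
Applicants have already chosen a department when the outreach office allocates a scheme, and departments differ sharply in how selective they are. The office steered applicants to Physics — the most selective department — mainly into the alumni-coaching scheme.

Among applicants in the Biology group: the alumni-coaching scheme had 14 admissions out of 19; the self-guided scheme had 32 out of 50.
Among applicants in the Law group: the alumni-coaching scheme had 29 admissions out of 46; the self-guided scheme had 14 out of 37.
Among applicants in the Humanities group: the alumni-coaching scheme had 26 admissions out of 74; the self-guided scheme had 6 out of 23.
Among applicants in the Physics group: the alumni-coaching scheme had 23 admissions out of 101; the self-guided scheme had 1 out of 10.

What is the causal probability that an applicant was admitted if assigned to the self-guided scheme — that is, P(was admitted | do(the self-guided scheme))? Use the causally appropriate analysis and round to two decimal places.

0.31

The stratified and pooled comparisons disagree (the alumni-coaching scheme wins within each department; the self-guided scheme wins overall), so the answer turns on the causal role of department.
Department satisfies the back-door criterion: it is not a descendant of the outreach scheme, and it blocks the spurious path from outreach scheme to outcome. Adjusting for it (i.e., using the within-department rates) gives the causal effect.
Standardising the self-guided scheme to the population department mix: 0.192·32/50 + 0.231·14/37 + 0.269·6/23 + 0.308·1/10 = 0.311.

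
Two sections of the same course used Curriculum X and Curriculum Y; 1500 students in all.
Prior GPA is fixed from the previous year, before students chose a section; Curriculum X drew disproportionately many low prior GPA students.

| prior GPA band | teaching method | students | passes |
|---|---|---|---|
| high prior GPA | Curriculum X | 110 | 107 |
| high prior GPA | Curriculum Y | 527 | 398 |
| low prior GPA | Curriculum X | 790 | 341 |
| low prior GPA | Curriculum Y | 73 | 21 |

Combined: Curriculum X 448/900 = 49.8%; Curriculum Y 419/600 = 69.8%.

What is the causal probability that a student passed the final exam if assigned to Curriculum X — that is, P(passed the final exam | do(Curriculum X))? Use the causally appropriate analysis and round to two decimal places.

0.66

Nothing the teaching method does changes prior GPA band; the imbalance is an allocation artefact. With prior GPA band also predicting the outcome, the pooled figure is confounded, and the within-stratum comparison is the causal one.
Standardising Curriculum X to the population prior GPA band mix: 0.425·107/110 + 0.575·341/790 = 0.661.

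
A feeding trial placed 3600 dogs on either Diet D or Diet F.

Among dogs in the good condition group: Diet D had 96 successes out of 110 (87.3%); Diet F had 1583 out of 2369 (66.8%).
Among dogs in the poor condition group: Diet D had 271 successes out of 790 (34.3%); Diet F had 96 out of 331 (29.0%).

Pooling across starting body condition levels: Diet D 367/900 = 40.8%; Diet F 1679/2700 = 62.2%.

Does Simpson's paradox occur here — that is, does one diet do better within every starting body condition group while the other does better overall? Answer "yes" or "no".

yes

Within each starting body condition level (good condition 87.3% vs 66.8%; poor condition 34.3% vs 29.0%), Diet D has the higher rate every time. Pooled: 40.8% vs 62.2% — Diet F has the higher rate overall. The two comparisons disagree.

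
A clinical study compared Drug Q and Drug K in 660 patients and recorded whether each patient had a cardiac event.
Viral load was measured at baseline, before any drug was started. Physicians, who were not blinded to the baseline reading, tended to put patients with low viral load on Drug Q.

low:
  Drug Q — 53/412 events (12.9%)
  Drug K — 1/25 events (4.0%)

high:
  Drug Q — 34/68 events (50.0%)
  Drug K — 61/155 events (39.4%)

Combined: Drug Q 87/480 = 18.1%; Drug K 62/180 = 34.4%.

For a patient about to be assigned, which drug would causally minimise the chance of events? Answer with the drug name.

Drug K

The stratified and pooled comparisons disagree (Drug K wins within each viral load; Drug Q wins overall), so the answer turns on the causal role of viral load.
Viral load is set before the drug has any effect — it is not caused by the drug — and it independently drives the outcome. That makes it a confounder, so the causal comparison is within viral load levels.
Within each level — low: 12.9% vs 4.0%; high: 50.0% vs 39.4% — Drug K is lower every time.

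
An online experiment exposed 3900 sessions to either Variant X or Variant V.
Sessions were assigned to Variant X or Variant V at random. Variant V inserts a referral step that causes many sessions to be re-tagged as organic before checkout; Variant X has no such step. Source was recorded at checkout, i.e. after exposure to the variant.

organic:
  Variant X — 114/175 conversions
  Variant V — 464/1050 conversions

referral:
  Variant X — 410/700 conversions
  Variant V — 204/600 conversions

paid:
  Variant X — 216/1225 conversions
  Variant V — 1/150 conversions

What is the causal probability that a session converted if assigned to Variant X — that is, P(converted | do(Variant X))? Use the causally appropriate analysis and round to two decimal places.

The distribution of traffic source is itself part of what the variant does — it is an intermediate outcome. Holding it fixed would remove that part of the effect; the total effect is the pooled difference.
So P(outcome | do(Variant X)) is just the pooled rate for Variant X: 740/2100 = 0.352.

0.35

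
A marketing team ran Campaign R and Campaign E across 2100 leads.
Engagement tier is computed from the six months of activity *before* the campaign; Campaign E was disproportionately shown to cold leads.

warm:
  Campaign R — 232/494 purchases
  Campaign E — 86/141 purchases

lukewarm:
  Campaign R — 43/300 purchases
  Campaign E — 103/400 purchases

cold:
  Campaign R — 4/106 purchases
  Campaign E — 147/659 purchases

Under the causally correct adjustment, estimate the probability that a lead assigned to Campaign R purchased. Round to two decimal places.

0.20

Nothing the campaign does changes engagement tier; the imbalance is an allocation artefact. With engagement tier also predicting the outcome, the pooled figure is confounded, and the within-stratum comparison is the causal one.
Standardising Campaign R to the population engagement tier mix: 0.302·232/494 + 0.333·43/300 + 0.364·4/106 = 0.204.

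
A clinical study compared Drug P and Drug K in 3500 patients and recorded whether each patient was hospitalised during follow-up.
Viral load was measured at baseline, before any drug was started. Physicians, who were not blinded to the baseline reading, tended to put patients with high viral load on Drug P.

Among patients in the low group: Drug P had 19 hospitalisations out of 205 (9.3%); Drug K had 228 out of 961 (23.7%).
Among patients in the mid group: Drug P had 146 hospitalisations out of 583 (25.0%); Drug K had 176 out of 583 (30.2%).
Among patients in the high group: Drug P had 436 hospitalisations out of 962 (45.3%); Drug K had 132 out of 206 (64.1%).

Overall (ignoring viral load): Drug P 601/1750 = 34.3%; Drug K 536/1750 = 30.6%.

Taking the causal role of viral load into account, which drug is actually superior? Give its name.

Drug P

Drug P is lower inside every viral load stratum but Drug K is lower in aggregate. Whether to stratify depends on how viral load relates to the drug.
The imbalance in viral load arose from how patients were allocated, not from anything the drug did; and viral load independently affects the outcome. The pooled gap is confounded — condition on viral load.
Within each level — low: 9.3% vs 23.7%; mid: 25.0% vs 30.2%; high: 45.3% vs 64.1% — Drug P is lower every time.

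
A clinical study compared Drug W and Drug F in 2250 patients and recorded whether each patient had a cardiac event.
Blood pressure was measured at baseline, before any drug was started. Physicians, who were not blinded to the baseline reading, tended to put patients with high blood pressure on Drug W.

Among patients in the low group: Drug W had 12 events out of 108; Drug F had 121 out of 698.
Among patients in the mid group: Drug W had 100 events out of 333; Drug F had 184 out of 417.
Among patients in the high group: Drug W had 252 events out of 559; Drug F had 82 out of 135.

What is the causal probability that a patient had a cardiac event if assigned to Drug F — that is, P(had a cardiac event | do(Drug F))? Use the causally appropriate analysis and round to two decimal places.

Since blood pressure is a pre-existing factor (not a product of the drug) and it affects the outcome on its own, it is a confounder. The stratified rates, not the pooled rate, identify the causal effect.
Standardising Drug F to the population blood pressure mix: 0.358·121/698 + 0.333·184/417 + 0.308·82/135 = 0.397.

0.40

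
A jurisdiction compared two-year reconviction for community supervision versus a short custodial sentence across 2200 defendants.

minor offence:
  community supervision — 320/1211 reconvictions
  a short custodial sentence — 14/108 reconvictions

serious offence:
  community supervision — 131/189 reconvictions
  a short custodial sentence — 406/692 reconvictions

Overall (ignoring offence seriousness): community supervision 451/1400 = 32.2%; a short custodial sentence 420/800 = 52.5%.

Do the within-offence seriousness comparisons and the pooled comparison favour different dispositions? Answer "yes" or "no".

yes

Within each offence seriousness level (minor offence 26.4% vs 13.0%; serious offence 69.3% vs 58.7%), a short custodial sentence has the lower rate every time. Pooled: 32.2% vs 52.5% — community supervision has the lower rate overall. The two comparisons disagree.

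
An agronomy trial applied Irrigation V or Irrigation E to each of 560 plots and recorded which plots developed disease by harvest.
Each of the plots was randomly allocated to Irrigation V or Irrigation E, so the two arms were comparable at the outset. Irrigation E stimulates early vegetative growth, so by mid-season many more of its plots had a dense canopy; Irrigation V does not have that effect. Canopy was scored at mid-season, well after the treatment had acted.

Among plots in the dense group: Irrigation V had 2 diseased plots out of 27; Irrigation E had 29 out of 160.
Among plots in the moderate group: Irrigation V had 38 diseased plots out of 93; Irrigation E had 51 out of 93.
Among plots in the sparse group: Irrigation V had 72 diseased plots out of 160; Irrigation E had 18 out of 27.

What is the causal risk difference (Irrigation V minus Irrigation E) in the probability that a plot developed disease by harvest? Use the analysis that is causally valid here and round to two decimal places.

+0.05

Irrigation V is lower inside every mid-season canopy stratum but Irrigation E is lower in aggregate. Whether to stratify depends on how mid-season canopy relates to the irrigation.
Because the irrigation influences mid-season canopy, mid-season canopy is a post-treatment mediator, not a confounder. Stratifying on it would bias the estimate; the causal effect is the crude pooled difference.
The causal difference is the pooled difference: 0.400 − 0.350 = +0.050.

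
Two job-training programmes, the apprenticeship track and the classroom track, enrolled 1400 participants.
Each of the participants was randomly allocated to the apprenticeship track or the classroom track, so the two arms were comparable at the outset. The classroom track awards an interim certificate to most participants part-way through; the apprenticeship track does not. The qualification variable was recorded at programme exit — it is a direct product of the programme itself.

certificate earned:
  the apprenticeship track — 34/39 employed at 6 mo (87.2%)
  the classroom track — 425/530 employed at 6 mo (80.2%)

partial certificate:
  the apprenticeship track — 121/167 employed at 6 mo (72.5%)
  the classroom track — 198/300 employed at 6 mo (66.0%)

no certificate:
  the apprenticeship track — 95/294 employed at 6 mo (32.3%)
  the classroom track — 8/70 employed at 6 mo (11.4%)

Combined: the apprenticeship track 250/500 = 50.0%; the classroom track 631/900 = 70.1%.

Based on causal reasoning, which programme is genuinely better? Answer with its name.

Within every qualification attained during the programme level the apprenticeship track has the higher rate, yet pooled the classroom track does — Simpson's reversal.
The distribution of qualification attained during the programme is itself part of what the programme does — it is an intermediate outcome. Holding it fixed would remove that part of the effect; the total effect is the pooled difference.
Pooled: the apprenticeship track 50.0% vs the classroom track 70.1%; the classroom track is higher overall.

the classroom track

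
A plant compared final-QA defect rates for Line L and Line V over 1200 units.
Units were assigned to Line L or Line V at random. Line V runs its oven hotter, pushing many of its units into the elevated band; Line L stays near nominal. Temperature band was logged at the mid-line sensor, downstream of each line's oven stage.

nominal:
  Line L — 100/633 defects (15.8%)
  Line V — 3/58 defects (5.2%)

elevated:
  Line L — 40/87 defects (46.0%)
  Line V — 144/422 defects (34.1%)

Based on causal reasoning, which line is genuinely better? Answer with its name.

Line L

The stratified and pooled comparisons disagree (Line V wins within each in-process temperature band; Line L wins overall), so the answer turns on the causal role of in-process temperature band.
Stratifying would compare lines among units the lines themselves sorted into in-process temperature band groups — a form of selection on an intermediate. The unconditioned pooled rates give the total causal effect.
Pooled: Line L 19.4% vs Line V 30.6%; Line L is lower overall.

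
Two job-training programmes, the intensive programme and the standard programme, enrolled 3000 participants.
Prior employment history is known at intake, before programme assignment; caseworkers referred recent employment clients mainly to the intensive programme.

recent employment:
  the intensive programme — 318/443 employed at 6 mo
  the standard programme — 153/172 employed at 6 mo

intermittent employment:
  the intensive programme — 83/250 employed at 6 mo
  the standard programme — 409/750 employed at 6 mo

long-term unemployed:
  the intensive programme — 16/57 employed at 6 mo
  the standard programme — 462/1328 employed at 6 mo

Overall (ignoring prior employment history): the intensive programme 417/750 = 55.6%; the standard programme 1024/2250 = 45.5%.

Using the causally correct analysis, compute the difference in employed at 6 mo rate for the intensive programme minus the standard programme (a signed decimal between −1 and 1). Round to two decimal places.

The stratified and pooled comparisons disagree (the standard programme wins within each prior employment history; the intensive programme wins overall), so the answer turns on the causal role of prior employment history.
The imbalance in prior employment history arose from how participants were allocated, not from anything the programme did; and prior employment history independently affects the outcome. The pooled gap is confounded — condition on prior employment history.
Adjusting over the population distribution of prior employment history: 0.205·(0.718−0.890) + 0.333·(0.332−0.545) + 0.462·(0.281−0.348) = -0.137.

-0.14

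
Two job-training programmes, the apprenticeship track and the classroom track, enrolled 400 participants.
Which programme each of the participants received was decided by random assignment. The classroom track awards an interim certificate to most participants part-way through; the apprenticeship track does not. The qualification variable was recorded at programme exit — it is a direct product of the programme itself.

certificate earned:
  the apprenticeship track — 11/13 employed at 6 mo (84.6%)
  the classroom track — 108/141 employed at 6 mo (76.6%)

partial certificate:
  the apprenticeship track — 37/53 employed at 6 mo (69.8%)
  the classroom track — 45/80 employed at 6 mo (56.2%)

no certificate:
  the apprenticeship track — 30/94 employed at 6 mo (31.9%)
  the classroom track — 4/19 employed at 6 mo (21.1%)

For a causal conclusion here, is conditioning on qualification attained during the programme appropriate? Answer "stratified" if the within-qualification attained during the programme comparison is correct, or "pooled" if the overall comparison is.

the apprenticeship track is higher inside every qualification attained during the programme stratum but the classroom track is higher in aggregate. Whether to stratify depends on how qualification attained during the programme relates to the programme.
Stratifying would compare programmes among participants the programmes themselves sorted into qualification attained during the programme groups — a form of selection on an intermediate. The unconditioned pooled rates give the total causal effect.
Pooled: the apprenticeship track 48.8% vs the classroom track 65.4%; the classroom track is higher overall.

pooled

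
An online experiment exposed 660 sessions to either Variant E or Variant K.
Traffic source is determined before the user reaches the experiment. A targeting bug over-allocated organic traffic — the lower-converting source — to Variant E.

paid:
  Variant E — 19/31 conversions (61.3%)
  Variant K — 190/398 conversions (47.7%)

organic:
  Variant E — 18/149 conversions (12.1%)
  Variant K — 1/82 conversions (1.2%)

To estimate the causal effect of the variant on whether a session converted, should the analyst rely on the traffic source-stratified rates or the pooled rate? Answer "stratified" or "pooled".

The stratified and pooled comparisons disagree (Variant E wins within each traffic source; Variant K wins overall), so the answer turns on the causal role of traffic source.
The imbalance in traffic source arose from how sessions were allocated, not from anything the variant did; and traffic source independently affects the outcome. The pooled gap is confounded — condition on traffic source.
Within each level — paid: 61.3% vs 47.7%; organic: 12.1% vs 1.2% — Variant E is higher every time.

stratified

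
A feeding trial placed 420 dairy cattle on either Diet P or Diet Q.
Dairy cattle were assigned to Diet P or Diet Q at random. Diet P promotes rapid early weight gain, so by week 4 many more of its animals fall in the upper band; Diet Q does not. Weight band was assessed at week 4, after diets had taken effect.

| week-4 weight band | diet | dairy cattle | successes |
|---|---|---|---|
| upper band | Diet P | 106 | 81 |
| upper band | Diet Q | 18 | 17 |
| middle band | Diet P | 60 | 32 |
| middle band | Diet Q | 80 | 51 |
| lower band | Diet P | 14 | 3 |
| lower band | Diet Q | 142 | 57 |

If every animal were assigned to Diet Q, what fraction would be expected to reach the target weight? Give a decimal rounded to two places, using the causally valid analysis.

Week-4 weight band is downstream of the diet. One should not condition on a consequence of treatment, so the overall rates are the right comparison.
So P(outcome | do(Diet Q)) is just the pooled rate for Diet Q: 125/240 = 0.521.

0.52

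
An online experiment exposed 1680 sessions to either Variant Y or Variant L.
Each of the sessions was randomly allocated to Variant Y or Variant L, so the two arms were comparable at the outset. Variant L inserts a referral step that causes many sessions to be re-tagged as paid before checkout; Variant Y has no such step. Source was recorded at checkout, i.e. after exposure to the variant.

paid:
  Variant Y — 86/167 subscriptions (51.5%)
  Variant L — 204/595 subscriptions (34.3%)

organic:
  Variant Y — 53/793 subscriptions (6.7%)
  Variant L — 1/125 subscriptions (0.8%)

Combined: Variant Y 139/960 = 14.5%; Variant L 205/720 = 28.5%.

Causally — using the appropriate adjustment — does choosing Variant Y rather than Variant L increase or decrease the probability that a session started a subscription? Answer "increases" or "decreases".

decreases

Variant Y is higher inside every traffic source stratum but Variant L is higher in aggregate. Whether to stratify depends on how traffic source relates to the variant.
Traffic source here is a post-treatment variable shaped by the variant; conditioning on it would introduce bias rather than remove it. The overall comparison is the causal one.
Pooled: Variant Y 14.5% vs Variant L 28.5%; Variant L is higher overall.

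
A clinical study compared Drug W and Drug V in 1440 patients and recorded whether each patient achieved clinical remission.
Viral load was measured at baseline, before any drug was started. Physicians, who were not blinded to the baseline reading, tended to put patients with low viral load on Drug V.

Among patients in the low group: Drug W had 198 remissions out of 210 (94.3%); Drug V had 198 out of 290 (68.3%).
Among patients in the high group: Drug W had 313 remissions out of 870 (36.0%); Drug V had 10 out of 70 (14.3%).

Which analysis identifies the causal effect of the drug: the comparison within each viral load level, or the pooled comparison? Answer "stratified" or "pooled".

stratified

Nothing the drug does changes viral load; the imbalance is an allocation artefact. With viral load also predicting the outcome, the pooled figure is confounded, and the within-stratum comparison is the causal one.
Within each level — low: 94.3% vs 68.3%; high: 36.0% vs 14.3% — Drug W is higher every time.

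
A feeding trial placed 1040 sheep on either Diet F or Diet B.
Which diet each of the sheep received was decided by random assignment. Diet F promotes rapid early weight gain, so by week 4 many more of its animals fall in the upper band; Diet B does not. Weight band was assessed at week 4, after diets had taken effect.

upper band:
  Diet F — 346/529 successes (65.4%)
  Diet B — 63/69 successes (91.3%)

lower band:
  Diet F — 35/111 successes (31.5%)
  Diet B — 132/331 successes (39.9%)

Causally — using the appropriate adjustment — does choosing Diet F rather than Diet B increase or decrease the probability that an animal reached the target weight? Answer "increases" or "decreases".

Diet B is higher inside every week-4 weight band stratum but Diet F is higher in aggregate. Whether to stratify depends on how week-4 weight band relates to the diet.
The distribution of week-4 weight band is itself part of what the diet does — it is an intermediate outcome. Holding it fixed would remove that part of the effect; the total effect is the pooled difference.
Pooled: Diet F 59.5% vs Diet B 48.8%; Diet F is higher overall.

increases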